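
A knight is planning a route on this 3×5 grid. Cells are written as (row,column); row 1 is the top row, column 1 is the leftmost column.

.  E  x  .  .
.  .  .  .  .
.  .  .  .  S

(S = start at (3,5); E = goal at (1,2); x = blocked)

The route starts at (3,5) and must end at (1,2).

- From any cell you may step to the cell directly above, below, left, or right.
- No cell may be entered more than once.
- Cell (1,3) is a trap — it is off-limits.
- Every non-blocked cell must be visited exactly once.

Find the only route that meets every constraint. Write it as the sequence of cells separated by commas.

(3,5), (2,5), (1,5), (1,4), (2,4), (3,4), (3,3), (2,3), (2,2), (3,2), (3,1), (2,1), (1,1), (1,2)

Need to visit all 14 open cells exactly once, starting at (3,5) and ending at (1,2).
Cell (1,5) has only two open neighbours ((2,5) and (1,4)), so the path must pass straight through it: one of those is the cell it's entered from and the other is where it exits.
Route from (3,5): up 2 to (1,5), left 1 to (1,4), down 2 to (3,4), left 1 to (3,3), up 1 to (2,3), left 1 to (2,2), down 1 to (3,2), left 1 to (3,1), up 2 to (1,1), right 1 to (1,2) — 13 moves in all.
Check: all 14 open cells covered.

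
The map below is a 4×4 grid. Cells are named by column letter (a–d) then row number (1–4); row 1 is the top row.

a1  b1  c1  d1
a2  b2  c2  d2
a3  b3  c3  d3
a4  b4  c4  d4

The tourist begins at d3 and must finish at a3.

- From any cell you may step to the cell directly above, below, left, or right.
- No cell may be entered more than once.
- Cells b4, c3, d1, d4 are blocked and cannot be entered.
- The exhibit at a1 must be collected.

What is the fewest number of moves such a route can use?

Any route passes through a1 somewhere between d3 and a3. Summing Manhattan distances along the two legs (d3 → a1 → a3) gives a lower bound of 5 + 2 = 7 moves.
A route of 7 moves achieves this: d3 → d2 → c2 → c1 → b1 → a1 → a2 → a3.
Since 7 matches the lower bound, it is optimal.

7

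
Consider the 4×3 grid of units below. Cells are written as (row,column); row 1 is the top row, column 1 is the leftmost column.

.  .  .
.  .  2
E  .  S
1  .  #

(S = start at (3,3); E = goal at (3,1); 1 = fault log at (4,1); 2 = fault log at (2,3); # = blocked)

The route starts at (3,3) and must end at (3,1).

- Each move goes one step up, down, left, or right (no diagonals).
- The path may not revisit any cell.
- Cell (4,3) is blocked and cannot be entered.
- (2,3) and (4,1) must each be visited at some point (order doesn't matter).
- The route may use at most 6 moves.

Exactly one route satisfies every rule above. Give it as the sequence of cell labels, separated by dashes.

(3,3) - (2,3) - (2,2) - (3,2) - (4,2) - (4,1) - (3,1)

Any route must reach (2,3) and (4,1) and still end at (3,1) within 6 moves, so the order of the required stops is forced.
Route from (3,3): up to (2,3), left to (2,2), 2× down (reaching (4,2)), left to (4,1), up to (3,1) — 6 moves in all.
Check: all required cells visited; 6 ≤ 6 moves.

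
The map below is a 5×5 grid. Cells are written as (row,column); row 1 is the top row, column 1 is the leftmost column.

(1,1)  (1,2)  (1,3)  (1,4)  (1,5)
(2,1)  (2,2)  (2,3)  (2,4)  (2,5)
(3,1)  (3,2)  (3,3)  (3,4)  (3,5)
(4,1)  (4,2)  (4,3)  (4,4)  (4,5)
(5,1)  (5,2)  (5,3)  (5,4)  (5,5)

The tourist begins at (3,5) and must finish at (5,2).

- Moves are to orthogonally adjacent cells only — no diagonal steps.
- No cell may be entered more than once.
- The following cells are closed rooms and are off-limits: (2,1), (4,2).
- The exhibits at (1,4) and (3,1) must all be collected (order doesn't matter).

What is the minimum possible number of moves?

Any route passes through (1,4) and (3,1) in some order between (3,5) and (5,2). Summing Manhattan distances along each leg and taking the cheapest ordering ((3,5) → (1,4) → (3,1) → (5,2)) gives a lower bound of 3 + 5 + 3 = 11 moves.
A route of 11 moves achieves this: (3,5) → (2,5) → (1,5) → (1,4) → (2,4) → (3,4) → (3,3) → (3,2) → (3,1) → (4,1) → (5,1) → (5,2).
Since 11 matches the lower bound, it is optimal.

11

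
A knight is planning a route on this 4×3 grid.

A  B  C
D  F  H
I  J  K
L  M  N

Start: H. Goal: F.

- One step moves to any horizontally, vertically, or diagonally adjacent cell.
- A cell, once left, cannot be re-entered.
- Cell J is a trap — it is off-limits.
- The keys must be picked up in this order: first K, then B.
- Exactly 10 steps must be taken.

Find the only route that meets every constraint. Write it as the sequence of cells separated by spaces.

H K N M L I D A B C F

The waypoints must appear in the order K, B, with no cell reused.
Route from H: 2× down (reaching N), 2× left (reaching L), 3× up (reaching A), 2× right (reaching C), down-left to F — 10 moves in all.
Check: order respected (K at step 1, B at step 8); 10 moves as required.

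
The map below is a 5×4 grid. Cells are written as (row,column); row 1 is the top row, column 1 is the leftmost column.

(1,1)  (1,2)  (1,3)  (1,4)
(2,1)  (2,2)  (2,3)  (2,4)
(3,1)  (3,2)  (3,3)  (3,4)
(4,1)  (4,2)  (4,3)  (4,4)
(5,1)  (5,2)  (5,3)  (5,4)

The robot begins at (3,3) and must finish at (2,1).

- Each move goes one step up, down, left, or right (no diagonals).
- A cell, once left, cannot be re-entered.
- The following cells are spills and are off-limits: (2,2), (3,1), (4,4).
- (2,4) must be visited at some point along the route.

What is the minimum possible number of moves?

Any route passes through (2,4) somewhere between (3,3) and (2,1). Summing Manhattan distances along the two legs ((3,3) → (2,4) → (2,1)) gives a lower bound of 2 + 3 = 5 moves.
That bound ignores the blocked cells. Measuring each leg by the fewest moves that actually steer around them ((3,3)→(2,4): 2; (2,4)→(2,1): 5) raises the lower bound to 7.
A route of 7 moves exists: (3,3) → (2,3) → (2,4) → (1,4) → (1,3) → (1,2) → (1,1) → (2,1).
Since 7 matches that lower bound, it is optimal.

7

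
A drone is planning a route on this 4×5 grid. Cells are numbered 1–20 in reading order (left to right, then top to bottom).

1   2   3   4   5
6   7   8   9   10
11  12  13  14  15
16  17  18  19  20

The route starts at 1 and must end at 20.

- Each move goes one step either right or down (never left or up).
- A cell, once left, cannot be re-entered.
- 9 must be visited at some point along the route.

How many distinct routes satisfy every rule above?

12

A right/down-only route from 1 to 20 makes exactly 3 down-moves and 4 right-moves in some order.
With no other constraints that would be C(7,3) = 35 routes.
Split at 9 and multiply the segment counts: 1→9: 4; 9→20: 3; product = 12.
That gives 12 routes.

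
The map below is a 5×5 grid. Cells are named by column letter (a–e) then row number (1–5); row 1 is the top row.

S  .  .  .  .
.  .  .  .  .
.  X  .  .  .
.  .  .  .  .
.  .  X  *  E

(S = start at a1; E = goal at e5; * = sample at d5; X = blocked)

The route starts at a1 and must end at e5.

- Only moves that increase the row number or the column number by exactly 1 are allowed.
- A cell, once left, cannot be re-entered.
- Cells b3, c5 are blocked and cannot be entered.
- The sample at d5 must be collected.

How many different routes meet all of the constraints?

A right/down-only route from a1 to e5 makes exactly 4 down-moves and 4 right-moves in some order.
With no other constraints that would be C(8,4) = 70 routes.
Split at d5 and multiply the segment counts (each segment already excludes blocked cells): a1→d5: 11; d5→e5: 1; product = 11.
That gives 11 routes.

11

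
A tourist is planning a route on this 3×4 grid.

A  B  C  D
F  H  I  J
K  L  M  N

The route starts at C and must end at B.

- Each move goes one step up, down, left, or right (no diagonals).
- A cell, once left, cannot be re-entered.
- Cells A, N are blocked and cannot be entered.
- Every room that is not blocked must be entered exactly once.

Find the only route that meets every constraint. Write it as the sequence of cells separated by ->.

Need to visit all 10 open cells exactly once, starting at C and ending at B.
Cell M has only two open neighbours (I and L), so the path must pass straight through it: one of those is the cell it's entered from and the other is where it exits.
Route from C: right to D, down to J, left to I, down to M, 2× left (reaching K), up to F, right to H, up to B — 9 moves in all.
Check: all 10 open cells covered.

C -> D -> J -> I -> M -> L -> K -> F -> H -> B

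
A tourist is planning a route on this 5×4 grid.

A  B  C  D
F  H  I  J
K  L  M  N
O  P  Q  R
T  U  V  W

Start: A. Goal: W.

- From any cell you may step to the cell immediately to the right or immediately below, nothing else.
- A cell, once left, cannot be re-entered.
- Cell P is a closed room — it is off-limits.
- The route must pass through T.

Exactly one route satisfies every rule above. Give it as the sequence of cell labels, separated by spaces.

A F K O T U V W

Moves only go right or down, so the column and row indices never decrease.
Route from A: 4× down (reaching T), 3× right (reaching W) — 7 moves in all.
Check: all required cells visited.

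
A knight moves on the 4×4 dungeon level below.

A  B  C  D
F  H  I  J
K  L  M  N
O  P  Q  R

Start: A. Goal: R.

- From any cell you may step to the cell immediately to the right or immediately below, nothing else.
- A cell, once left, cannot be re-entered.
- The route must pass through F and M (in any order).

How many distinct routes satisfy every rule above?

A right/down-only route from A to R makes exactly 3 down-moves and 3 right-moves in some order.
With no other constraints that would be C(6,3) = 20 routes.
A monotone route can only reach the required cells in the order F, M, so split there and multiply the segment counts: A→F: 1; F→M: 3; M→R: 2; product = 6.
That gives 6 routes.

6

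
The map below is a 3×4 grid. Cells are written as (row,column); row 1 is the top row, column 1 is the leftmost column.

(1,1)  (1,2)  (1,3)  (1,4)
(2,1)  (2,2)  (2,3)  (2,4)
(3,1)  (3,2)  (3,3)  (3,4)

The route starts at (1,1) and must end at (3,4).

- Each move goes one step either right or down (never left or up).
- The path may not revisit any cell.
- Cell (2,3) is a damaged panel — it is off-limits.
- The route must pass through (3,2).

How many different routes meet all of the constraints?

3

A right/down-only route from (1,1) to (3,4) makes exactly 2 down-moves and 3 right-moves in some order.
With no other constraints that would be C(5,2) = 10 routes.
Split at (3,2) and multiply the segment counts (each segment already excludes blocked cells): (1,1)→(3,2): 3; (3,2)→(3,4): 1; product = 3.
That gives 3 routes.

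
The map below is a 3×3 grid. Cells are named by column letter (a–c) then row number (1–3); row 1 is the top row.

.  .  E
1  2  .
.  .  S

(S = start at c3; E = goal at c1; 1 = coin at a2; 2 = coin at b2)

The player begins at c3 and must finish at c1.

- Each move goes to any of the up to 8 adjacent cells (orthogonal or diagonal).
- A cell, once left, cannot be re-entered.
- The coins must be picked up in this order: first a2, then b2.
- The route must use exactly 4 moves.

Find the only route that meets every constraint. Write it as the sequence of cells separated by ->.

The waypoints must appear in the order a2, b2, with no cell reused.
Route from c3: left to b3, up-left to a2, right to b2, up-right to c1 — 4 moves in all.
Check: order respected (1 at step 2, 2 at step 3); 4 moves as required.

c3 -> b3 -> a2 -> b2 -> c1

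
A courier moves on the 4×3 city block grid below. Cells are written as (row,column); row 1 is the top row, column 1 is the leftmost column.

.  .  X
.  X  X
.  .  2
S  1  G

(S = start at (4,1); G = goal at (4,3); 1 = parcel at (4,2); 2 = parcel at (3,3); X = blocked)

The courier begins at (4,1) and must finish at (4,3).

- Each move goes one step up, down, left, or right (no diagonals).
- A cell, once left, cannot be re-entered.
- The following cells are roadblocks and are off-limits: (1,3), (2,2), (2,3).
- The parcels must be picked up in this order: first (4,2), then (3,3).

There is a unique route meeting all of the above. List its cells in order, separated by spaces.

(4,1) (4,2) (3,2) (3,3) (4,3)

The waypoints must appear in the order (4,2), (3,3), with no cell reused.
Route from (4,1): right to (4,2), up to (3,2), right to (3,3), down to (4,3) — 4 moves in all.
Check: order respected (1 at step 1, 2 at step 3).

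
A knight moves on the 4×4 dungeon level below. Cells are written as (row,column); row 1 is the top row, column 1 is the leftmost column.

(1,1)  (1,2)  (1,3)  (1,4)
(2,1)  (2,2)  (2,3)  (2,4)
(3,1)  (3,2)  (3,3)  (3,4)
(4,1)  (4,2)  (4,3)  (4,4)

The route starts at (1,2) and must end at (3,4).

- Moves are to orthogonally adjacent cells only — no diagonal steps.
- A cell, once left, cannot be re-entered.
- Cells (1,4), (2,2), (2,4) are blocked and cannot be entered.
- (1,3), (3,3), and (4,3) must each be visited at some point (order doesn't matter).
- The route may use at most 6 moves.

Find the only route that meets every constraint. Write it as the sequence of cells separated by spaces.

(1,2) (1,3) (2,3) (3,3) (4,3) (4,4) (3,4)

The 6-move cap with required stops at (1,3), (3,3), (4,3) leaves no slack for detours.
Route from (1,2): right to (1,3), 3× down (reaching (4,3)), right to (4,4), up to (3,4) — 6 moves in all.
Check: all required cells visited; 6 ≤ 6 moves.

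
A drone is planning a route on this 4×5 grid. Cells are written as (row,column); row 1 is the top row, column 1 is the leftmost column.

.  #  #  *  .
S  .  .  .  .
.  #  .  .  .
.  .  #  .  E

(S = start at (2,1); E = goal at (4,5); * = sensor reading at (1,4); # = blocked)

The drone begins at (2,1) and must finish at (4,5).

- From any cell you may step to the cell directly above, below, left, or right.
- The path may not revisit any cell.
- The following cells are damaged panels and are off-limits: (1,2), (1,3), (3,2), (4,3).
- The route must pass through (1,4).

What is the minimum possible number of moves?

Any route passes through (1,4) somewhere between (2,1) and (4,5). Summing Manhattan distances along the two legs ((2,1) → (1,4) → (4,5)) gives a lower bound of 4 + 4 = 8 moves.
A route of 8 moves achieves this: (2,1) → (2,2) → (2,3) → (2,4) → (1,4) → (1,5) → (2,5) → (3,5) → (4,5).
Since 8 matches the lower bound, it is optimal.

8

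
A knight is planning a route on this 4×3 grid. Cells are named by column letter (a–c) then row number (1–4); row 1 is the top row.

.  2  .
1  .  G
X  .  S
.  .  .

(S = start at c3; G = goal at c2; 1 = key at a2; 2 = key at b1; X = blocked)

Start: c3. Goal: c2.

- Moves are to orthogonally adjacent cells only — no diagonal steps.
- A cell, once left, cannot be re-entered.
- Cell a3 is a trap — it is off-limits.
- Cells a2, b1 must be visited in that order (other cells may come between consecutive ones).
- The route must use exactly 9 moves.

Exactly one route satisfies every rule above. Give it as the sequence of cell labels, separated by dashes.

The waypoints must appear in the order a2, b1, with no cell reused.
Route from c3: down to c4, left to b4, 2× up (reaching b2), left to a2, up to a1, 2× right (reaching c1), down to c2 — 9 moves in all.
Check: order respected (1 at step 5, 2 at step 7); 9 moves as required.

c3 - c4 - b4 - b3 - b2 - a2 - a1 - b1 - c1 - c2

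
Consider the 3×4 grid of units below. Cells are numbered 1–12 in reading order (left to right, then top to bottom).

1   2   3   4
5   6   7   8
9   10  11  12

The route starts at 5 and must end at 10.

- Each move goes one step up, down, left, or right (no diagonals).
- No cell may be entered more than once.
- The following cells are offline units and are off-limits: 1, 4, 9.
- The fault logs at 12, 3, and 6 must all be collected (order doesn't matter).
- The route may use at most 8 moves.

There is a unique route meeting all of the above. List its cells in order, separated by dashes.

5 - 6 - 2 - 3 - 7 - 8 - 12 - 11 - 10

The 8-move cap with required stops at 12, 3, 6 leaves no slack for detours.
Route from 5: right 1 to 6, up 1 to 2, right 1 to 3, down 1 to 7, right 1 to 8, down 1 to 12, left 2 to 10 — 8 moves in all.
Check: all required cells visited; 8 ≤ 8 moves.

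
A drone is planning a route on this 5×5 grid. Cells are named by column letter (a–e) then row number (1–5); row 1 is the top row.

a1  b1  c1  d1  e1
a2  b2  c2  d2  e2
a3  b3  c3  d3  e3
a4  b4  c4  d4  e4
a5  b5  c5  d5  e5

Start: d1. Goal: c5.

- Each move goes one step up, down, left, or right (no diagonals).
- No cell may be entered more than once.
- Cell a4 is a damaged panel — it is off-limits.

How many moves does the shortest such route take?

The Manhattan distance from d1 to c5 is |1−5| + |4−3| = 5, so at least 5 moves are needed.
A route of 5 moves achieves this: d1 → d2 → d3 → d4 → d5 → c5.
Since 5 matches the lower bound, it is optimal.

5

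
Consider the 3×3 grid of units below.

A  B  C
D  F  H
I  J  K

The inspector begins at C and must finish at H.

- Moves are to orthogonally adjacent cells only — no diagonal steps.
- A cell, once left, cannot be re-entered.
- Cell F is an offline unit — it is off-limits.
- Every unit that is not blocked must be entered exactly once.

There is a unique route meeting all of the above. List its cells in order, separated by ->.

C -> B -> A -> D -> I -> J -> K -> H

Need to visit all 8 open cells exactly once, starting at C and ending at H.
Route from C: left 2 to A, down 2 to I, right 2 to K, up 1 to H — 7 moves in all.
Check: all 8 open cells covered.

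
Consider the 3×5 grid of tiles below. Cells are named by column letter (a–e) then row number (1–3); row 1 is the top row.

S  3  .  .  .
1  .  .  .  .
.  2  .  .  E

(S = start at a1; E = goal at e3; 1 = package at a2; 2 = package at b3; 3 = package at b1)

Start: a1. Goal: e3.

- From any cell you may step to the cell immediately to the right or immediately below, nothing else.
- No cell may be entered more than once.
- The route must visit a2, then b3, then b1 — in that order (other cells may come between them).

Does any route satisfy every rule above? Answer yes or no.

no

b1 lies above b3, so going from b3 to b1 would need an upward move — but moves only go right/down, so b3 cannot be visited before b1.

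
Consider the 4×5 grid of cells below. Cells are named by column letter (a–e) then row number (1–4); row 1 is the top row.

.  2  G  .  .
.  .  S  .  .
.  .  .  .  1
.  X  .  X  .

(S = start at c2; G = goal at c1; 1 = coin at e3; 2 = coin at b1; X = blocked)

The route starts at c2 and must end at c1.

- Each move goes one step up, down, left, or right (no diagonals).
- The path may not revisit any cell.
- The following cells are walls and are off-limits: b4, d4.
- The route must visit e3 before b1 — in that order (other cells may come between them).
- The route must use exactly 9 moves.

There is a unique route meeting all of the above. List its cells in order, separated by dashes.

The waypoints must appear in the order e3, b1, with no cell reused.
Route from c2: right 2 to e2, down 1 to e3, left 3 to b3, up 2 to b1, right 1 to c1 — 9 moves in all.
Check: order respected (1 at step 3, 2 at step 8); 9 moves as required.

c2 - d2 - e2 - e3 - d3 - c3 - b3 - b2 - b1 - c1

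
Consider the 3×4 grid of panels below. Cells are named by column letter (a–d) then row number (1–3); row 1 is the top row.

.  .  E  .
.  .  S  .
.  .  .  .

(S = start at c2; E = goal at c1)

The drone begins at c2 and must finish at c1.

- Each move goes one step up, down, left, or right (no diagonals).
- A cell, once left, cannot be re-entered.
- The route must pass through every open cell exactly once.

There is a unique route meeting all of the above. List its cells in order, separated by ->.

c2 -> b2 -> b1 -> a1 -> a2 -> a3 -> b3 -> c3 -> d3 -> d2 -> d1 -> c1

Need to visit all 12 open cells exactly once, starting at c2 and ending at c1.
Cell a3 has only two open neighbours (a2 and b3), so the path must pass straight through it: one of those is the cell it's entered from and the other is where it exits.
Route from c2: left to b2, up to b1, left to a1, 2× down (reaching a3), 3× right (reaching d3), 2× up (reaching d1), left to c1 — 11 moves in all.
Check: all 12 open cells covered.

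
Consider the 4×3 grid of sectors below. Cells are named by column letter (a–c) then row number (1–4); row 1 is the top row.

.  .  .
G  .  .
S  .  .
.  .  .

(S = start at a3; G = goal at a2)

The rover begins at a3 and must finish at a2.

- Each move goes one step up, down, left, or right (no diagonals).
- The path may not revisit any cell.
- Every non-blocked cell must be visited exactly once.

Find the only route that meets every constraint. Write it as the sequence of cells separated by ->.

a3 -> a4 -> b4 -> c4 -> c3 -> b3 -> b2 -> c2 -> c1 -> b1 -> a1 -> a2

Need to visit all 12 open cells exactly once, starting at a3 and ending at a2.
Route from a3: down 1 to a4, right 2 to c4, up 1 to c3, left 1 to b3, up 1 to b2, right 1 to c2, up 1 to c1, left 2 to a1, down 1 to a2 — 11 moves in all.
Check: all 12 open cells covered.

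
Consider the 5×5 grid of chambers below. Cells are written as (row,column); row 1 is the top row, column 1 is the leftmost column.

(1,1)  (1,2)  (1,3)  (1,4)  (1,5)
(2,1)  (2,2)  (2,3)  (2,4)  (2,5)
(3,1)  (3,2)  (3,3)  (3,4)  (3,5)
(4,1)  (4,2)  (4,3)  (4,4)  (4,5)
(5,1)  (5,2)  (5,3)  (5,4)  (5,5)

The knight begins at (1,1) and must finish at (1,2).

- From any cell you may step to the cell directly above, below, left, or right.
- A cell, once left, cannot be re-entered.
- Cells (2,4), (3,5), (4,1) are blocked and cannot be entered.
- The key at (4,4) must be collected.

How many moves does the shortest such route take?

Any route passes through (4,4) somewhere between (1,1) and (1,2). Summing Manhattan distances along the two legs ((1,1) → (4,4) → (1,2)) gives a lower bound of 6 + 5 = 11 moves.
A route of 11 moves achieves this: (1,1) → (2,1) → (3,1) → (3,2) → (4,2) → (4,3) → (4,4) → (3,4) → (3,3) → (2,3) → (1,3) → (1,2).
Since 11 matches the lower bound, it is optimal.

11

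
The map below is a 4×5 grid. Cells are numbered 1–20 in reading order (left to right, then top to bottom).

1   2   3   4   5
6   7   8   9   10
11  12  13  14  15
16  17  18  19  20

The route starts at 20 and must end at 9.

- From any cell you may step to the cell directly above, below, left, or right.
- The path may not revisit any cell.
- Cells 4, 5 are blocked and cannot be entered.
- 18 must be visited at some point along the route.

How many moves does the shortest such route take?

Any route passes through 18 somewhere between 20 and 9. Summing Manhattan distances along the two legs (20 → 18 → 9) gives a lower bound of 2 + 3 = 5 moves.
A route of 5 moves achieves this: 20 → 19 → 18 → 13 → 8 → 9.
Since 5 matches the lower bound, it is optimal.

5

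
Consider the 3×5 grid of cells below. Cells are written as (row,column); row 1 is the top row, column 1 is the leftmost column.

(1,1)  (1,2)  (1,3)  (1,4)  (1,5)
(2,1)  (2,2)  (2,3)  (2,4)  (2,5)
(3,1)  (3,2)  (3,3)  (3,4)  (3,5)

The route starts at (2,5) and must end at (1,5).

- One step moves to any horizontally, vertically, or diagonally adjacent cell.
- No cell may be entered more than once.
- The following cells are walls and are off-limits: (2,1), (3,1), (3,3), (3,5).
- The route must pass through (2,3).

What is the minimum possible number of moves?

4

Any route passes through (2,3) somewhere between (2,5) and (1,5). Summing Chebyshev distances along the two legs ((2,5) → (2,3) → (1,5)) gives a lower bound of 2 + 2 = 4 moves.
A route of 4 moves achieves this: (2,5) → (1,4) → (2,3) → (2,4) → (1,5).
Since 4 matches the lower bound, it is optimal.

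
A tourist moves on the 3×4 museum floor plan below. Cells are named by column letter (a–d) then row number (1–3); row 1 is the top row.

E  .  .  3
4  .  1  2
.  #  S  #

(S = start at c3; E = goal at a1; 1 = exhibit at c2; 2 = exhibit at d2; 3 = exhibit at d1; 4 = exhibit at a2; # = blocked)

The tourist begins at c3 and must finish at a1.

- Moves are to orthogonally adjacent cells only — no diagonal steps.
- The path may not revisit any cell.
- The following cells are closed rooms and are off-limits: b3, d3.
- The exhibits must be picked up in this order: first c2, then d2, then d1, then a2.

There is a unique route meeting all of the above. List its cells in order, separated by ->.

c3 -> c2 -> d2 -> d1 -> c1 -> b1 -> b2 -> a2 -> a1

The waypoints must appear in the order c2, d2, d1, a2, with no cell reused.
Route from c3: up 1 to c2, right 1 to d2, up 1 to d1, left 2 to b1, down 1 to b2, left 1 to a2, up 1 to a1 — 8 moves in all.
Check: order respected (1 at step 1, 2 at step 2, 3 at step 3, 4 at step 7).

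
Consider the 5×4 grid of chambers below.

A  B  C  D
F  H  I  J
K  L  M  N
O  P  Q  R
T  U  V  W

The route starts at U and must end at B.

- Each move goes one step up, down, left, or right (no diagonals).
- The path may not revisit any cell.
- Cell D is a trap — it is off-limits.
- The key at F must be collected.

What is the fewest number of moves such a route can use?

6

Any route passes through F somewhere between U and B. Summing Manhattan distances along the two legs (U → F → B) gives a lower bound of 4 + 2 = 6 moves.
A route of 6 moves achieves this: U → P → L → H → F → A → B.
Since 6 matches the lower bound, it is optimal.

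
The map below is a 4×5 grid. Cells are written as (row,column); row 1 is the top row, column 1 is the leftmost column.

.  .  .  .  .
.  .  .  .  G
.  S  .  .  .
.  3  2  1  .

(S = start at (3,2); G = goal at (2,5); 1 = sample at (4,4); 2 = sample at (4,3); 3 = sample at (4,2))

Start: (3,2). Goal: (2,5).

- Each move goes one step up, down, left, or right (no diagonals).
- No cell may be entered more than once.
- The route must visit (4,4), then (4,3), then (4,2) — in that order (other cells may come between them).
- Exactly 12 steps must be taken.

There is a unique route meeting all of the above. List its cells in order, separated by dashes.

(3,2) - (3,3) - (3,4) - (4,4) - (4,3) - (4,2) - (4,1) - (3,1) - (2,1) - (2,2) - (2,3) - (2,4) - (2,5)

The waypoints must appear in the order (4,4), (4,3), (4,2), with no cell reused.
Route from (3,2): right 2 to (3,4), down 1 to (4,4), left 3 to (4,1), up 2 to (2,1), right 4 to (2,5) — 12 moves in all.
Check: order respected (1 at step 3, 2 at step 4, 3 at step 5); 12 moves as required.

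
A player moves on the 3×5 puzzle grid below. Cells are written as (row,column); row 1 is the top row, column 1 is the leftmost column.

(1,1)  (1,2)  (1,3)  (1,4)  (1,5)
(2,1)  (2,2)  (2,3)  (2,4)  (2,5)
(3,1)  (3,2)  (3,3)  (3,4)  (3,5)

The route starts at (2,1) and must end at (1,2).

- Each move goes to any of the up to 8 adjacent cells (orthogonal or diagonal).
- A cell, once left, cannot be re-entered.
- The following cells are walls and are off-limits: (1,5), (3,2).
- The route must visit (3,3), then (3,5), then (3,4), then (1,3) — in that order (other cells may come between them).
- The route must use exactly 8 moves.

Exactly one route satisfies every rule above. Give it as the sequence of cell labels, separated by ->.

The waypoints must appear in the order (3,3), (3,5), (3,4), (1,3), with no cell reused.
Route from (2,1): right 1 to (2,2), down-right 1 to (3,3), up-right 1 to (2,4), down-right 1 to (3,5), left 1 to (3,4), up-left 1 to (2,3), up 1 to (1,3), left 1 to (1,2) — 8 moves in all.
Check: order respected ((3,3) at step 2, (3,5) at step 4, (3,4) at step 5, (1,3) at step 7); 8 moves as required.

(2,1) -> (2,2) -> (3,3) -> (2,4) -> (3,5) -> (3,4) -> (2,3) -> (1,3) -> (1,2)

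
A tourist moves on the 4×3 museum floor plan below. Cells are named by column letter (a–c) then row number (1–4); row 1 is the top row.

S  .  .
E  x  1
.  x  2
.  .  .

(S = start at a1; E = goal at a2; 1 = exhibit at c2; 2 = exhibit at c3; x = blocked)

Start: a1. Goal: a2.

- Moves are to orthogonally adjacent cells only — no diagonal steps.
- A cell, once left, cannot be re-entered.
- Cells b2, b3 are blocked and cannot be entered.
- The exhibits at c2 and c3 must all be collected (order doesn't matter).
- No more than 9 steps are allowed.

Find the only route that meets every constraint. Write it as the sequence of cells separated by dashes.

The budget equals the shortest possible length, so every move has to be on a shortest route through the required cells.
Route from a1: right 2 to c1, down 3 to c4, left 2 to a4, up 2 to a2 — 9 moves in all.
Check: all required cells visited; 9 ≤ 9 moves.

a1 - b1 - c1 - c2 - c3 - c4 - b4 - a4 - a3 - a2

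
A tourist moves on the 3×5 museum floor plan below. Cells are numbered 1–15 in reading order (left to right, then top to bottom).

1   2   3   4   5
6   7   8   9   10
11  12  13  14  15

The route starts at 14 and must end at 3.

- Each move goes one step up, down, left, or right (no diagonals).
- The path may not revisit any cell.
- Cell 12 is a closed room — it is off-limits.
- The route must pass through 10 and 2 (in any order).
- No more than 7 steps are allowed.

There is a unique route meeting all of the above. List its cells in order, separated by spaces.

14 15 10 9 8 7 2 3

The budget equals the shortest possible length, so every move has to be on a shortest route through the required cells.
Route from 14: right 1 to 15, up 1 to 10, left 3 to 7, up 1 to 2, right 1 to 3 — 7 moves in all.
Check: all required cells visited; 7 ≤ 7 moves.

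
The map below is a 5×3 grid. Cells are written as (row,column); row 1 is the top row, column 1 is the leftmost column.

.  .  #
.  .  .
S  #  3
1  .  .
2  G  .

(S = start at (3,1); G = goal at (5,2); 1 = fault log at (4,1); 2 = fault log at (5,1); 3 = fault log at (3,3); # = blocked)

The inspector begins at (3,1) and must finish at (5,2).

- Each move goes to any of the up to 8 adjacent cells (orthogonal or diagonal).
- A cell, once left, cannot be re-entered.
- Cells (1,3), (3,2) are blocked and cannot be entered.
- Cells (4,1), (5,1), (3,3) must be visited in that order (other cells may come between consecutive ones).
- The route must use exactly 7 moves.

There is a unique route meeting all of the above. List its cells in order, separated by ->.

The waypoints must appear in the order (4,1), (5,1), (3,3), with no cell reused.
Route from (3,1): 2× down (reaching (5,1)), 2× up-right (reaching (3,3)), 2× down (reaching (5,3)), left to (5,2) — 7 moves in all.
Check: order respected (1 at step 1, 2 at step 2, 3 at step 4); 7 moves as required.

(3,1) -> (4,1) -> (5,1) -> (4,2) -> (3,3) -> (4,3) -> (5,3) -> (5,2)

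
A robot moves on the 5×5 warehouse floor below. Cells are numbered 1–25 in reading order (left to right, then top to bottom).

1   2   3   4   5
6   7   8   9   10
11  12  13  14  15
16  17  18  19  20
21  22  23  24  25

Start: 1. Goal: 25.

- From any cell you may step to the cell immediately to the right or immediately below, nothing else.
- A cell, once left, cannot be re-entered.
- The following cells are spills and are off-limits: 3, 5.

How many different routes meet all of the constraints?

A right/down-only route from 1 to 25 makes exactly 4 down-moves and 4 right-moves in some order.
With no other constraints that would be C(8,4) = 70 routes.
Subtract routes through each blocked cell (inclusion–exclusion for overlaps): − through 3: 15 − through 5: 1 + through 3&5: 1 → 55.
That gives 55 routes.

55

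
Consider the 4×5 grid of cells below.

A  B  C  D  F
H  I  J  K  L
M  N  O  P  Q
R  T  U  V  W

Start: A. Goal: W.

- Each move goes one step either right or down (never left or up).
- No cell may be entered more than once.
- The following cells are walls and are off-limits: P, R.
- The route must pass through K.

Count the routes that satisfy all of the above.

A right/down-only route from A to W makes exactly 3 down-moves and 4 right-moves in some order.
With no other constraints that would be C(7,3) = 35 routes.
Split at K and multiply the segment counts (each segment already excludes blocked cells): A→K: 4; K→W: 1; product = 4.
That gives 4 routes.

4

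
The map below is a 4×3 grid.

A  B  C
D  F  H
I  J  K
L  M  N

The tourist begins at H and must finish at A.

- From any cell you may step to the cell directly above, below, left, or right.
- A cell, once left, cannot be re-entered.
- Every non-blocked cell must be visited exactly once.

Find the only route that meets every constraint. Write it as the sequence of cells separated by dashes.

H - C - B - F - J - K - N - M - L - I - D - A

Need to visit all 12 open cells exactly once, starting at H and ending at A.
Cell C has only two open neighbours (H and B), so the path must pass straight through it: one of those is the cell it's entered from and the other is where it exits.
Route from H: up to C, left to B, 2× down (reaching J), right to K, down to N, 2× left (reaching L), 3× up (reaching A) — 11 moves in all.
Check: all 12 open cells covered.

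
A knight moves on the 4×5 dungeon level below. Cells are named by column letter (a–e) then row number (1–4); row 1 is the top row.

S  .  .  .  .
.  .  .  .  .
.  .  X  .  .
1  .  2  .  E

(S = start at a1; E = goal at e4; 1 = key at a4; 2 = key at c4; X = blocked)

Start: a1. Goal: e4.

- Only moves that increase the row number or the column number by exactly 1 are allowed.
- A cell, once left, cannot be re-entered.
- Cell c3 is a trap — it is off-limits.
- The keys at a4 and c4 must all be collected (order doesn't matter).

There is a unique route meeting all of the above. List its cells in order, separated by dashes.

Moves only go right or down, so the column and row indices never decrease.
Route from a1: down 3 to a4, right 4 to e4 — 7 moves in all.
Check: all required cells visited.

a1 - a2 - a3 - a4 - b4 - c4 - d4 - e4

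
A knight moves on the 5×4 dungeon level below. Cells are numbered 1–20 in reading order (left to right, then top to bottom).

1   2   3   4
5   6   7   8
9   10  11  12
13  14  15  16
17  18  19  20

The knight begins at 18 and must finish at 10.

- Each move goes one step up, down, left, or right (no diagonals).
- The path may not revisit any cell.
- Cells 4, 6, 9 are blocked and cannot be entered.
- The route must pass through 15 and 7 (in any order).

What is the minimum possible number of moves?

Any route passes through 15 and 7 in some order between 18 and 10. Summing Manhattan distances along each leg and taking the cheapest ordering (18 → 15 → 7 → 10) gives a lower bound of 2 + 2 + 2 = 6 moves.
The shortest route satisfying every rule uses 8 moves: 18 → 14 → 15 → 16 → 12 → 8 → 7 → 11 → 10.
The bound of 6 isn't tight here; checking systematically, no route of length 6 through 7 satisfies every constraint, so 8 is the minimum.

8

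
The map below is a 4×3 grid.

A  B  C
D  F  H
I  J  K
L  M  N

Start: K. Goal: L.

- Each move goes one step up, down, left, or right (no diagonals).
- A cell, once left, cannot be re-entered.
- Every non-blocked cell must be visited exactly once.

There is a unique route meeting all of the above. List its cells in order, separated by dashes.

K - N - M - J - F - H - C - B - A - D - I - L

Need to visit all 12 open cells exactly once, starting at K and ending at L.
Cell A has only two open neighbours (D and B), so the path must pass straight through it: one of those is the cell it's entered from and the other is where it exits.
Route from K: down to N, left to M, 2× up (reaching F), right to H, up to C, 2× left (reaching A), 3× down (reaching L) — 11 moves in all.
Check: all 12 open cells covered.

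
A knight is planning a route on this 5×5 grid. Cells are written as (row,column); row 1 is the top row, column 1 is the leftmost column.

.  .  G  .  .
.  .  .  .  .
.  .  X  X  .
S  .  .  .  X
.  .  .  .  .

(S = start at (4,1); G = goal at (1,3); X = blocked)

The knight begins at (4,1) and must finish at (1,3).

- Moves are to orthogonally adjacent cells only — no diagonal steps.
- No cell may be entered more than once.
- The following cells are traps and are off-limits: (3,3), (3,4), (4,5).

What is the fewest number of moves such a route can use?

The Manhattan distance from (4,1) to (1,3) is |4−1| + |1−3| = 5, so at least 5 moves are needed.
A route of 5 moves achieves this: (4,1) → (3,1) → (2,1) → (1,1) → (1,2) → (1,3).
Since 5 matches the lower bound, it is optimal.

5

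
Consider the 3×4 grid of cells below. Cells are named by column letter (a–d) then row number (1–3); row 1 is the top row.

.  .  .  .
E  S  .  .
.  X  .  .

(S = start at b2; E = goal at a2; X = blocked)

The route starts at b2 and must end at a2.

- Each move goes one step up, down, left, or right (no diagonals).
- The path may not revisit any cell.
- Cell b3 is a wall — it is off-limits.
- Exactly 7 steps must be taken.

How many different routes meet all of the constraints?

Need simple routes of exactly 7 moves from b2 to a2 (Manhattan distance 1, so 3 moves are spent on a detour and 3 undoing it).
Enumerating: b2 c2 d2 d1 c1 b1 a1 a2.
That gives 1 route.

1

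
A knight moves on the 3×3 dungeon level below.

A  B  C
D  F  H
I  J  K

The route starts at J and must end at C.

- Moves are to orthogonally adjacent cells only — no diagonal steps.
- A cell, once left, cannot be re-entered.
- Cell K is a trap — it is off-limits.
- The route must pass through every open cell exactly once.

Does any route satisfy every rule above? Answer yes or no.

One route that works: J → I → D → A → B → F → H → C.

yes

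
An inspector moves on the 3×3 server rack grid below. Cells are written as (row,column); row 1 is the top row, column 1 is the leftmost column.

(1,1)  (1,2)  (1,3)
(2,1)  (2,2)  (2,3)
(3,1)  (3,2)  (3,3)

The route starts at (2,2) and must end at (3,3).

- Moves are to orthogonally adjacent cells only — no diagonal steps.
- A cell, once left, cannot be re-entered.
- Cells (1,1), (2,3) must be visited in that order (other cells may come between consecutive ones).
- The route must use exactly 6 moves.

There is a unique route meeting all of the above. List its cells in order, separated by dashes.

(2,2) - (2,1) - (1,1) - (1,2) - (1,3) - (2,3) - (3,3)

The waypoints must appear in the order (1,1), (2,3), with no cell reused.
Route from (2,2): left to (2,1), up to (1,1), 2× right (reaching (1,3)), 2× down (reaching (3,3)) — 6 moves in all.
Check: order respected ((1,1) at step 2, (2,3) at step 5); 6 moves as required.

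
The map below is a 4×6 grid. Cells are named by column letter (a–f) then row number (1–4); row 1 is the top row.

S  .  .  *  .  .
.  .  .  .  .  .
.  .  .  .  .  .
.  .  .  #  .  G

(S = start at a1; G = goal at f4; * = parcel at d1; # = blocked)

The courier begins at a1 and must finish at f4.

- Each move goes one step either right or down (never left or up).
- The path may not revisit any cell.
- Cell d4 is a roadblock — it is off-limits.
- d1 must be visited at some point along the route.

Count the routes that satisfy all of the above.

A right/down-only route from a1 to f4 makes exactly 3 down-moves and 5 right-moves in some order.
With no other constraints that would be C(8,3) = 56 routes.
Split at d1 and multiply the segment counts (each segment already excludes blocked cells): a1→d1: 1; d1→f4: 9; product = 9.
That gives 9 routes.

9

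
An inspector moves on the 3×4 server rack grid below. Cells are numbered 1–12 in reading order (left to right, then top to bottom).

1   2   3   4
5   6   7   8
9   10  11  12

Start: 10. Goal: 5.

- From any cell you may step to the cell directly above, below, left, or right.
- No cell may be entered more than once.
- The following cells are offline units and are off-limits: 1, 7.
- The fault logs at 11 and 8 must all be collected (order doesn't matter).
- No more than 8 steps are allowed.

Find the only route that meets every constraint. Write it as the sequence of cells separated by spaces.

10 11 12 8 4 3 2 6 5

The budget equals the shortest possible length, so every move has to be on a shortest route through the required cells.
Route from 10: right 2 to 12, up 2 to 4, left 2 to 2, down 1 to 6, left 1 to 5 — 8 moves in all.
Check: all required cells visited; 8 ≤ 8 moves.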